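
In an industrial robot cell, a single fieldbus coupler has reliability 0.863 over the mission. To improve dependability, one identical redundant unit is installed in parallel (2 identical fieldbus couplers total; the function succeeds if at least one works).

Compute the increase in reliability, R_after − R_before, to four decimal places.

R_before = 0.863
R_after = 1 − (1 − 0.863)^2 = 0.9812
ΔR = 0.9812 − 0.863 = 0.1182

0.1182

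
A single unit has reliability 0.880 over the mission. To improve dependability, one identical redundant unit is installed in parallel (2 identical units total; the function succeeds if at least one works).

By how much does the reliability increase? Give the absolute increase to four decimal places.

0.1056

R_before = 0.880
R_after = 1 − (1 − 0.880)^2 = 0.9856
ΔR = 0.9856 − 0.880 = 0.1056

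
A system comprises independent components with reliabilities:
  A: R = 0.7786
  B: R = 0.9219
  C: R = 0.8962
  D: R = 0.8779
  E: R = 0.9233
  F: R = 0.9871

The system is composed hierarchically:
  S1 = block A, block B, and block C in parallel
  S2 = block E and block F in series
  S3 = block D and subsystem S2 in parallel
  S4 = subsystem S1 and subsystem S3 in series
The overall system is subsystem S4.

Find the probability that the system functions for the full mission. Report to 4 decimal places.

0.9874

Parallel (A, B, and C): 1 − (1 − 0.778600)(1 − 0.921900)(1 − 0.896200) = 0.998205
Series (E and F): 0.923300 × 0.987100 = 0.911389
Parallel (D and [0.911389]): 1 − (1 − 0.877900)(1 − 0.911389) = 0.989181
Series ([0.998205] and [0.989181]): 0.998205 × 0.989181 = 0.9874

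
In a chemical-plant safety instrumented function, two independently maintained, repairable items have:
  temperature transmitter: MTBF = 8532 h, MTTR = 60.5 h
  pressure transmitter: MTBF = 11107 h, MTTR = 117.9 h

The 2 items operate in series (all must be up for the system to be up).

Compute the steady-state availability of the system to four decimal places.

0.9825

A(temperature transmitter) = MTBF/(MTBF+MTTR) = 8532/(8532+60.5) = 0.992959
A(pressure transmitter) = MTBF/(MTBF+MTTR) = 11107/(11107+117.9) = 0.989497
Series availability: 0.992959 × 0.989497 = 0.9825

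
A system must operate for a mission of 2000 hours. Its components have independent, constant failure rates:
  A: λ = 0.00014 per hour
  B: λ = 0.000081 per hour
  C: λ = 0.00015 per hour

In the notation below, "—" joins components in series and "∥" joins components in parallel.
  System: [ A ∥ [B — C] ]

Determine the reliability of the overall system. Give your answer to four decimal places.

0.9096

R(A) = exp(−0.00014 × 2000) = 0.755784
R(B) = exp(−0.000081 × 2000) = 0.850441
R(C) = exp(−0.00015 × 2000) = 0.740818
Series (B and C): 0.850441 × 0.740818 = 0.630022
Parallel (A and [0.630022]): 1 − (1 − 0.755784)(1 − 0.630022) = 0.9096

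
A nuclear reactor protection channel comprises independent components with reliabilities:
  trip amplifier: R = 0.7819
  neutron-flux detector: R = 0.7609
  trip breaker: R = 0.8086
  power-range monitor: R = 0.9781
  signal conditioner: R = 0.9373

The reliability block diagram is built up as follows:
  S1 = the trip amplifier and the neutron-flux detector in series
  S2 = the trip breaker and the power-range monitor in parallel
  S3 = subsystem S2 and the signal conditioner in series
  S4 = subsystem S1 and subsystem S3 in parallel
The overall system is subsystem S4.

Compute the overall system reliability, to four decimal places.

0.9730

Series (trip amplifier and neutron-flux detector): 0.781900 × 0.760900 = 0.594948
Parallel (trip breaker and power-range monitor): 1 − (1 − 0.808600)(1 − 0.978100) = 0.995808
Series ([0.995808] and signal conditioner): 0.995808 × 0.937300 = 0.933371
Parallel ([0.594948] and [0.933371]): 1 − (1 − 0.594948)(1 − 0.933371) = 0.9730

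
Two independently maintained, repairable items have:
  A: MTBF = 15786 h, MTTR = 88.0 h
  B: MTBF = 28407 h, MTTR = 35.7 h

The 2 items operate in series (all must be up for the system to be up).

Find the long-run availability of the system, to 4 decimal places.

A(A) = MTBF/(MTBF+MTTR) = 15786/(15786+88.0) = 0.994456
A(B) = MTBF/(MTBF+MTTR) = 28407/(28407+35.7) = 0.998745
Series availability: 0.994456 × 0.998745 = 0.9932

0.9932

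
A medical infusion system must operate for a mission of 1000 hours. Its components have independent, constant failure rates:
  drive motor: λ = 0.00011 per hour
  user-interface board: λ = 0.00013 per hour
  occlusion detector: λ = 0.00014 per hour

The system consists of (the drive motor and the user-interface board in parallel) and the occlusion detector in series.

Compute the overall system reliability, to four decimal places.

0.8583

R(drive motor) = exp(−0.00011 × 1000) = 0.895834
R(user-interface board) = exp(−0.00013 × 1000) = 0.878095
R(occlusion detector) = exp(−0.00014 × 1000) = 0.869358
Parallel (drive motor and user-interface board): 1 − (1 − 0.895834)(1 − 0.878095) = 0.987302
Series ([0.987302] and occlusion detector): 0.987302 × 0.869358 = 0.8583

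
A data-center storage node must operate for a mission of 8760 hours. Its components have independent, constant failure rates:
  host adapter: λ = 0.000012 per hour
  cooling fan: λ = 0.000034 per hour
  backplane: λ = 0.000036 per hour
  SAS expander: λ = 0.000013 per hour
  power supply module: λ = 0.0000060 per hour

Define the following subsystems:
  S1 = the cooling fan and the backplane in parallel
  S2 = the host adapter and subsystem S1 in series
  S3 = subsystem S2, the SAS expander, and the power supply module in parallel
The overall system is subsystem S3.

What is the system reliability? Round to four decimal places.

0.9991

R(host adapter) = exp(−0.000012 × 8760) = 0.900216
R(cooling fan) = exp(−0.000034 × 8760) = 0.742420
R(backplane) = exp(−0.000036 × 8760) = 0.729526
R(SAS expander) = exp(−0.000013 × 8760) = 0.892365
R(power supply module) = exp(−0.0000060 × 8760) = 0.948797
Parallel (cooling fan and backplane): 1 − (1 − 0.742420)(1 − 0.729526) = 0.930331
Series (host adapter and [0.930331]): 0.900216 × 0.930331 = 0.837499
Parallel ([0.837499], SAS expander, and power supply module): 1 − (1 − 0.837499)(1 − 0.892365)(1 − 0.948797) = 0.9991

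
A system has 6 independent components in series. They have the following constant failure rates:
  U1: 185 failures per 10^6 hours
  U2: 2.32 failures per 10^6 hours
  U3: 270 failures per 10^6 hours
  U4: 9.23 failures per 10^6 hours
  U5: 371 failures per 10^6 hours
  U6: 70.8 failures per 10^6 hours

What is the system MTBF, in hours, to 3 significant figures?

1100

Series of exponential components: λ_sys = Σ λ_i
λ_sys = 0.000185 + 0.00000232 + 0.000270 + 0.00000923 + 0.000371 + 0.0000708 = 9.0835e-04 /h
MTBF = 1 / λ_sys = 1100 h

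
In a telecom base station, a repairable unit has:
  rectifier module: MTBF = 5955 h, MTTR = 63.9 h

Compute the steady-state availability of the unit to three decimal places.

0.989

A(rectifier module) = MTBF/(MTBF+MTTR) = 5955/(5955+63.9) = 0.989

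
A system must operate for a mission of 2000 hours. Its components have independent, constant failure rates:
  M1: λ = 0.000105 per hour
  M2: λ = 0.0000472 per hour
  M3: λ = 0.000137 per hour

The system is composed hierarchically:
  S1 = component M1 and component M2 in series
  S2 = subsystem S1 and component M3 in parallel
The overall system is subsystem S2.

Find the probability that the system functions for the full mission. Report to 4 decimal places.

R(M1) = exp(−0.000105 × 2000) = 0.810584
R(M2) = exp(−0.0000472 × 2000) = 0.909919
R(M3) = exp(−0.000137 × 2000) = 0.760332
Series (M1 and M2): 0.810584 × 0.909919 = 0.737566
Parallel ([0.737566] and M3): 1 − (1 − 0.737566)(1 − 0.760332) = 0.9371

0.9371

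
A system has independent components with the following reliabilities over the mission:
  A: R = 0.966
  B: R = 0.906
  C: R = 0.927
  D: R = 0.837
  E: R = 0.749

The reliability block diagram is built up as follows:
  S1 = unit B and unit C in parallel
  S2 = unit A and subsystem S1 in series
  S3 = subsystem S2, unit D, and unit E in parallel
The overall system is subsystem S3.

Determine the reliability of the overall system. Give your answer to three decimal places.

Parallel (B and C): 1 − (1 − 0.90600)(1 − 0.92700) = 0.99314
Series (A and [0.99314]): 0.96600 × 0.99314 = 0.95937
Parallel ([0.95937], D, and E): 1 − (1 − 0.95937)(1 − 0.83700)(1 − 0.74900) = 0.998

0.998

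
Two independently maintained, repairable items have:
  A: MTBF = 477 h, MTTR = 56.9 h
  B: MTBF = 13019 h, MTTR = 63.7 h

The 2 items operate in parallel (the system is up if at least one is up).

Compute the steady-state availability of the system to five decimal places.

0.99948

A(A) = MTBF/(MTBF+MTTR) = 477/(477+56.9) = 0.893426
A(B) = MTBF/(MTBF+MTTR) = 13019/(13019+63.7) = 0.995131
Parallel availability: 1 − (1 − 0.893426)(1 − 0.995131) = 0.99948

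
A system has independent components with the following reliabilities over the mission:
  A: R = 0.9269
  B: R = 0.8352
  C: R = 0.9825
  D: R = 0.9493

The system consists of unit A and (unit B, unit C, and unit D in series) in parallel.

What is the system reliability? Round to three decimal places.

0.984

Series (B, C, and D): 0.83520 × 0.98250 × 0.94930 = 0.77898
Parallel (A and [0.77898]): 1 − (1 − 0.92690)(1 − 0.77898) = 0.984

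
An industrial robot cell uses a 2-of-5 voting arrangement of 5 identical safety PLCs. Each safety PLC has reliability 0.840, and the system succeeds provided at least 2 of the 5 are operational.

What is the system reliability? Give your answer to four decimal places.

0.9971

R = Σ_{i=2}^{5} C(5,i) p^i (1−p)^{5−i} with p = 0.840
C(5,2)·0.840^2·0.160^3 = 0.028901
C(5,3)·0.840^3·0.160^2 = 0.151732
C(5,4)·0.840^4·0.160^1 = 0.398297
C(5,5)·0.840^5·0.160^0 = 0.418212
Sum = 0.9971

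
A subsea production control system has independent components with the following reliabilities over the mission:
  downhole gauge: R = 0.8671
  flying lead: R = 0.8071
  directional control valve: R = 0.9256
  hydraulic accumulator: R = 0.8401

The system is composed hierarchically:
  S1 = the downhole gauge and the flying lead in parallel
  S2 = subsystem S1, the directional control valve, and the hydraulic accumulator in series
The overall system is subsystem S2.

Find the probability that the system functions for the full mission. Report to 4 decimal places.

Parallel (downhole gauge and flying lead): 1 − (1 − 0.867100)(1 − 0.807100) = 0.974364
Series ([0.974364], directional control valve, and hydraulic accumulator): 0.974364 × 0.925600 × 0.840100 = 0.7577

0.7577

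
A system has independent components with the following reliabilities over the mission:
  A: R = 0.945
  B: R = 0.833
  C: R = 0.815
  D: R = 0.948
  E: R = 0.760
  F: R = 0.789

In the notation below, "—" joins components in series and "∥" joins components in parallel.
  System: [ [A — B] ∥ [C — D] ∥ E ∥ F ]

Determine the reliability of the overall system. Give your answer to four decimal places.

0.9975

Series (A and B): 0.945000 × 0.833000 = 0.787185
Series (C and D): 0.815000 × 0.948000 = 0.772620
Parallel ([0.787185], [0.772620], E, and F): 1 − (1 − 0.787185)(1 − 0.772620)(1 − 0.760000)(1 − 0.789000) = 0.9975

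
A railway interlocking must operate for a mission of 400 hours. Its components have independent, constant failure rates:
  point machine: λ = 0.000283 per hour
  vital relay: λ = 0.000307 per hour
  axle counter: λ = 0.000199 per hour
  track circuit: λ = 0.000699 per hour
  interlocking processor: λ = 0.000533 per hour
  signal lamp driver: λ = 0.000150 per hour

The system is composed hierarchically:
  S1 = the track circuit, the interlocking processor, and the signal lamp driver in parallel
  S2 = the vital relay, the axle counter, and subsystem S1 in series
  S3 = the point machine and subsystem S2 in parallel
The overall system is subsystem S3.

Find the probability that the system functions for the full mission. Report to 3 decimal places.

R(point machine) = exp(−0.000283 × 400) = 0.89297
R(vital relay) = exp(−0.000307 × 400) = 0.88444
R(axle counter) = exp(−0.000199 × 400) = 0.92349
R(track circuit) = exp(−0.000699 × 400) = 0.75609
R(interlocking processor) = exp(−0.000533 × 400) = 0.80799
R(signal lamp driver) = exp(−0.000150 × 400) = 0.94176
Parallel (track circuit, interlocking processor, and signal lamp driver): 1 − (1 − 0.75609)(1 − 0.80799)(1 − 0.94176) = 0.99727
Series (vital relay, axle counter, and [0.99727]): 0.88444 × 0.92349 × 0.99727 = 0.81454
Parallel (point machine and [0.81454]): 1 − (1 − 0.89297)(1 − 0.81454) = 0.980

0.980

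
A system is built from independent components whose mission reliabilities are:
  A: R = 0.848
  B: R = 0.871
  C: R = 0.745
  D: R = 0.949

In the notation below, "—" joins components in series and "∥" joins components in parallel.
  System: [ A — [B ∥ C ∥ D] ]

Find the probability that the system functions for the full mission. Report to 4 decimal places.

Parallel (B, C, and D): 1 − (1 − 0.871000)(1 − 0.745000)(1 − 0.949000) = 0.998322
Series (A and [0.998322]): 0.848000 × 0.998322 = 0.8466

0.8466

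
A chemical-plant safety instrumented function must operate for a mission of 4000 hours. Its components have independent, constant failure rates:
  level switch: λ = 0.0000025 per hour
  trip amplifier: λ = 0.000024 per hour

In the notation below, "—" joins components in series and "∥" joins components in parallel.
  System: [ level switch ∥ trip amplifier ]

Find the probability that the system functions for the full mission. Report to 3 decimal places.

0.999

R(level switch) = exp(−0.0000025 × 4000) = 0.99005
R(trip amplifier) = exp(−0.000024 × 4000) = 0.90846
Parallel (level switch and trip amplifier): 1 − (1 − 0.99005)(1 − 0.90846) = 0.999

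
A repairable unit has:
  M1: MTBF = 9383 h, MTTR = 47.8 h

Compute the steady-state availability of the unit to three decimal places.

0.995

A(M1) = MTBF/(MTBF+MTTR) = 9383/(9383+47.8) = 0.995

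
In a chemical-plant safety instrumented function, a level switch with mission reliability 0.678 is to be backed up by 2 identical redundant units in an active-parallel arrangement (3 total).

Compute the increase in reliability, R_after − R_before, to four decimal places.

0.2886

R_before = 0.678
R_after = 1 − (1 − 0.678)^3 = 0.9666
ΔR = 0.9666 − 0.678 = 0.2886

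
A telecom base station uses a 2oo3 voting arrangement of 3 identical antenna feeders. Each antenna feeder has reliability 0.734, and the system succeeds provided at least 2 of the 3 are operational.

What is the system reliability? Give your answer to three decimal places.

R = Σ_{i=2}^{3} C(3,i) p^i (1−p)^{3−i} with p = 0.734
C(3,2)·0.734^2·0.266^1 = 0.42993
C(3,3)·0.734^3·0.266^0 = 0.39545
Sum = 0.825

0.825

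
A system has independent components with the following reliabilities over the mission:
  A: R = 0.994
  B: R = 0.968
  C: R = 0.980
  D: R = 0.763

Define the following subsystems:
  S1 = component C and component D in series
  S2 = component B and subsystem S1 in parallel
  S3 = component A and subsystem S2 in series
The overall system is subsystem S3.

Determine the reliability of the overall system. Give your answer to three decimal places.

Series (C and D): 0.98000 × 0.76300 = 0.74774
Parallel (B and [0.74774]): 1 − (1 − 0.96800)(1 − 0.74774) = 0.99193
Series (A and [0.99193]): 0.99400 × 0.99193 = 0.986

0.986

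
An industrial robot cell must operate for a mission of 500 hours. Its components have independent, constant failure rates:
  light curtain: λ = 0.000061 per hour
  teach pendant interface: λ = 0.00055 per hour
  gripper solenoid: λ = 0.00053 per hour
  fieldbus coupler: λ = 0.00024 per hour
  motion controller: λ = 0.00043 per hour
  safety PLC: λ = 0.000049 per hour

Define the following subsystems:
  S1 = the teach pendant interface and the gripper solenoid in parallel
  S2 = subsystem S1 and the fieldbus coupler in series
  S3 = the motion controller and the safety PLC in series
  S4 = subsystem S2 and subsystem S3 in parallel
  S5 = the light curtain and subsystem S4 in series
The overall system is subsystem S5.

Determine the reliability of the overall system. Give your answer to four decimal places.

R(light curtain) = exp(−0.000061 × 500) = 0.969960
R(teach pendant interface) = exp(−0.00055 × 500) = 0.759572
R(gripper solenoid) = exp(−0.00053 × 500) = 0.767206
R(fieldbus coupler) = exp(−0.00024 × 500) = 0.886920
R(motion controller) = exp(−0.00043 × 500) = 0.806541
R(safety PLC) = exp(−0.000049 × 500) = 0.975798
Parallel (teach pendant interface and gripper solenoid): 1 − (1 − 0.759572)(1 − 0.767206) = 0.944030
Series ([0.944030] and fieldbus coupler): 0.944030 × 0.886920 = 0.837279
Series (motion controller and safety PLC): 0.806541 × 0.975798 = 0.787021
Parallel ([0.837279] and [0.787021]): 1 − (1 − 0.837279)(1 − 0.787021) = 0.965344
Series (light curtain and [0.965344]): 0.969960 × 0.965344 = 0.9363

0.9363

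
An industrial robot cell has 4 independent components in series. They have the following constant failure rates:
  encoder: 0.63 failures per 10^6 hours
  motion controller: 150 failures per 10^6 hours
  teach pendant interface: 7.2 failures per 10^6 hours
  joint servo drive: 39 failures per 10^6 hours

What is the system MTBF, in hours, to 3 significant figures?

Series of exponential components: λ_sys = Σ λ_i
λ_sys = 0.00000063 + 0.00015 + 0.0000072 + 0.000039 = 1.9683e-04 /h
MTBF = 1 / λ_sys = 5080 h

5080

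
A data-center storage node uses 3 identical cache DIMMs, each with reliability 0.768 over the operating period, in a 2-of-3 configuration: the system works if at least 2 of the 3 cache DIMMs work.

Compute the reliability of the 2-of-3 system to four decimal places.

0.8635

R = Σ_{i=2}^{3} C(3,i) p^i (1−p)^{3−i} with p = 0.768
C(3,2)·0.768^2·0.232^1 = 0.410518
C(3,3)·0.768^3·0.232^0 = 0.452985
Sum = 0.8635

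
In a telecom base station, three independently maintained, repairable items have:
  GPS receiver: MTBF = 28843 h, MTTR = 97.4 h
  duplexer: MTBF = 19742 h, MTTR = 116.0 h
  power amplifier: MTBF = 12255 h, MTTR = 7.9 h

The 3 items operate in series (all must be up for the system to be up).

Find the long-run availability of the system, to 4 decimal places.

0.9902

A(GPS receiver) = MTBF/(MTBF+MTTR) = 28843/(28843+97.4) = 0.996634
A(duplexer) = MTBF/(MTBF+MTTR) = 19742/(19742+116.0) = 0.994159
A(power amplifier) = MTBF/(MTBF+MTTR) = 12255/(12255+7.9) = 0.999356
Series availability: 0.996634 × 0.994159 × 0.999356 = 0.9902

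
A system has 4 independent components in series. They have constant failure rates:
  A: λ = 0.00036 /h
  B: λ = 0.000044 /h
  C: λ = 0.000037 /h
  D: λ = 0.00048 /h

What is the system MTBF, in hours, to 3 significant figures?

1090

Series of exponential components: λ_sys = Σ λ_i
λ_sys = 0.00036 + 0.000044 + 0.000037 + 0.00048 = 9.2100e-04 /h
MTBF = 1 / λ_sys = 1090 h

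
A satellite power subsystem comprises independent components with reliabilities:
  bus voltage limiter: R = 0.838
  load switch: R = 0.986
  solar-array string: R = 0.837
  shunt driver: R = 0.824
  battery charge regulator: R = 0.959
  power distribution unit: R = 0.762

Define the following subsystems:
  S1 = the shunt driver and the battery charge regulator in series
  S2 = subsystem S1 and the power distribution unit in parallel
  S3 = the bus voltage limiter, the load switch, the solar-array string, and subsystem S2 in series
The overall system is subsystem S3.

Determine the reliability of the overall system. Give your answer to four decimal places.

Series (shunt driver and battery charge regulator): 0.824000 × 0.959000 = 0.790216
Parallel ([0.790216] and power distribution unit): 1 − (1 − 0.790216)(1 − 0.762000) = 0.950071
Series (bus voltage limiter, load switch, solar-array string, and [0.950071]): 0.838000 × 0.986000 × 0.837000 × 0.950071 = 0.6571

0.6571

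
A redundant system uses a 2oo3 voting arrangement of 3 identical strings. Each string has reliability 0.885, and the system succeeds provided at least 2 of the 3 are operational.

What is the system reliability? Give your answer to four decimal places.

R = Σ_{i=2}^{3} C(3,i) p^i (1−p)^{3−i} with p = 0.885
C(3,2)·0.885^2·0.115^1 = 0.270213
C(3,3)·0.885^3·0.115^0 = 0.693154
Sum = 0.9634

0.9634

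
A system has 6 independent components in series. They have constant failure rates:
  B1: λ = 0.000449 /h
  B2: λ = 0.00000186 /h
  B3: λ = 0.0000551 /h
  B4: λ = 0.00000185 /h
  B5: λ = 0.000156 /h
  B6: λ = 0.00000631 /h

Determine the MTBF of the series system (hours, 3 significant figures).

Series of exponential components: λ_sys = Σ λ_i
λ_sys = 0.000449 + 0.00000186 + 0.0000551 + 0.00000185 + 0.000156 + 0.00000631 = 6.7012e-04 /h
MTBF = 1 / λ_sys = 1490 h

1490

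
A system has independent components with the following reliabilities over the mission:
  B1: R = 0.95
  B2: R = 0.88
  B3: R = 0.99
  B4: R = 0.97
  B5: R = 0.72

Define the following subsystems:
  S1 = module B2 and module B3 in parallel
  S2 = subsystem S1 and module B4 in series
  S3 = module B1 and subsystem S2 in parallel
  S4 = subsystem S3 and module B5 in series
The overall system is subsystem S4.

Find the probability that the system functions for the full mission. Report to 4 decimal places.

0.7189

Parallel (B2 and B3): 1 − (1 − 0.880000)(1 − 0.990000) = 0.998800
Series ([0.998800] and B4): 0.998800 × 0.970000 = 0.968836
Parallel (B1 and [0.968836]): 1 − (1 − 0.950000)(1 − 0.968836) = 0.998442
Series ([0.998442] and B5): 0.998442 × 0.720000 = 0.7189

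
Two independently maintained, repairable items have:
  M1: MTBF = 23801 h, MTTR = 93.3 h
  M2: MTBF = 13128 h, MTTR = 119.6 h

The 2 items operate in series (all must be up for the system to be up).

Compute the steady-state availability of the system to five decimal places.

0.98710

A(M1) = MTBF/(MTBF+MTTR) = 23801/(23801+93.3) = 0.996095
A(M2) = MTBF/(MTBF+MTTR) = 13128/(13128+119.6) = 0.990972
Series availability: 0.996095 × 0.990972 = 0.98710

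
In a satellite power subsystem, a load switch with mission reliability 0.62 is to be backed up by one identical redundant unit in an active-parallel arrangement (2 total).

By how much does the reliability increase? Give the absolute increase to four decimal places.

R_before = 0.62
R_after = 1 − (1 − 0.62)^2 = 0.8556
ΔR = 0.8556 − 0.62 = 0.2356

0.2356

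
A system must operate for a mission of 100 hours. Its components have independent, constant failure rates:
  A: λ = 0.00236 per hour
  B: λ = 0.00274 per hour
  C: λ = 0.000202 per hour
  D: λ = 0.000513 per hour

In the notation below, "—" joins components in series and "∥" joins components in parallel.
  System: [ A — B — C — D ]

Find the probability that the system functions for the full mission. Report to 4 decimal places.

R(A) = exp(−0.00236 × 100) = 0.789781
R(B) = exp(−0.00274 × 100) = 0.760332
R(C) = exp(−0.000202 × 100) = 0.980003
R(D) = exp(−0.000513 × 100) = 0.949994
Series (A, B, C, and D): 0.789781 × 0.760332 × 0.980003 × 0.949994 = 0.5591

0.5591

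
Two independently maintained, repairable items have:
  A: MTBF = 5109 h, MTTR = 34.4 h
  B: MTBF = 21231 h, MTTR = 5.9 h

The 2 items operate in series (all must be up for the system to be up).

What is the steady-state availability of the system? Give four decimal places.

A(A) = MTBF/(MTBF+MTTR) = 5109/(5109+34.4) = 0.993312
A(B) = MTBF/(MTBF+MTTR) = 21231/(21231+5.9) = 0.999722
Series availability: 0.993312 × 0.999722 = 0.9930

0.9930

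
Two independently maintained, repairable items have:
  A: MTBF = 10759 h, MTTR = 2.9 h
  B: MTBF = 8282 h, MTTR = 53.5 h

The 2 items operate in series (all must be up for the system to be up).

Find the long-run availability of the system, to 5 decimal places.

A(A) = MTBF/(MTBF+MTTR) = 10759/(10759+2.9) = 0.999731
A(B) = MTBF/(MTBF+MTTR) = 8282/(8282+53.5) = 0.993582
Series availability: 0.999731 × 0.993582 = 0.99331

0.99331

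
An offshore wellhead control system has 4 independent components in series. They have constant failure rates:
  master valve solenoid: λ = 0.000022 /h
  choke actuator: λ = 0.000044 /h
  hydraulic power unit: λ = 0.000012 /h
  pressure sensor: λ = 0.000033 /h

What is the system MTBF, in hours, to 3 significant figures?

9010

Series of exponential components: λ_sys = Σ λ_i
λ_sys = 0.000022 + 0.000044 + 0.000012 + 0.000033 = 1.1100e-04 /h
MTBF = 1 / λ_sys = 9010 h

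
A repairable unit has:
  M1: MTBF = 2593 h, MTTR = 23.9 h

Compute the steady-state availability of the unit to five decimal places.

A(M1) = MTBF/(MTBF+MTTR) = 2593/(2593+23.9) = 0.99087

0.99087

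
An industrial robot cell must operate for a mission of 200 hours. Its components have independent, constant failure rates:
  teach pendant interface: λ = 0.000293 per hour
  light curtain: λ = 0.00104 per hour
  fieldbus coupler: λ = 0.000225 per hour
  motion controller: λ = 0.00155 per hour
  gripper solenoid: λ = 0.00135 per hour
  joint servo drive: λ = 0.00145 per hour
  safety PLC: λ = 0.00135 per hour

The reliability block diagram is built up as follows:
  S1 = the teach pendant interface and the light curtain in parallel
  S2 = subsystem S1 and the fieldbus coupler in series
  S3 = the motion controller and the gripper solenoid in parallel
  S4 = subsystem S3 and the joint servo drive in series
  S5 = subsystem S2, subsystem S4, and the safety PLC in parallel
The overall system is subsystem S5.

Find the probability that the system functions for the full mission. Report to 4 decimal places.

R(teach pendant interface) = exp(−0.000293 × 200) = 0.943084
R(light curtain) = exp(−0.00104 × 200) = 0.812207
R(fieldbus coupler) = exp(−0.000225 × 200) = 0.955997
R(motion controller) = exp(−0.00155 × 200) = 0.733447
R(gripper solenoid) = exp(−0.00135 × 200) = 0.763379
R(joint servo drive) = exp(−0.00145 × 200) = 0.748264
R(safety PLC) = exp(−0.00135 × 200) = 0.763379
Parallel (teach pendant interface and light curtain): 1 − (1 − 0.943084)(1 − 0.812207) = 0.989312
Series ([0.989312] and fieldbus coupler): 0.989312 × 0.955997 = 0.945779
Parallel (motion controller and gripper solenoid): 1 − (1 − 0.733447)(1 − 0.763379) = 0.936928
Series ([0.936928] and joint servo drive): 0.936928 × 0.748264 = 0.701069
Parallel ([0.945779], [0.701069], and safety PLC): 1 − (1 − 0.945779)(1 − 0.701069)(1 − 0.763379) = 0.9962

0.9962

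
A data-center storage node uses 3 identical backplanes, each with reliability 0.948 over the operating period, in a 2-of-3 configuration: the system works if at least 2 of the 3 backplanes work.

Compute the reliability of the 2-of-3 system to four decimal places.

0.9922

R = Σ_{i=2}^{3} C(3,i) p^i (1−p)^{3−i} with p = 0.948
C(3,2)·0.948^2·0.052^1 = 0.140198
C(3,3)·0.948^3·0.052^0 = 0.851971
Sum = 0.9922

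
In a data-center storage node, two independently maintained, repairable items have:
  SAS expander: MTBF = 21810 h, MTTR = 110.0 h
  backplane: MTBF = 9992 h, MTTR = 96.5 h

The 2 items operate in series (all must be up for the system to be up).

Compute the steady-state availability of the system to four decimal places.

A(SAS expander) = MTBF/(MTBF+MTTR) = 21810/(21810+110.0) = 0.994982
A(backplane) = MTBF/(MTBF+MTTR) = 9992/(9992+96.5) = 0.990435
Series availability: 0.994982 × 0.990435 = 0.9855

0.9855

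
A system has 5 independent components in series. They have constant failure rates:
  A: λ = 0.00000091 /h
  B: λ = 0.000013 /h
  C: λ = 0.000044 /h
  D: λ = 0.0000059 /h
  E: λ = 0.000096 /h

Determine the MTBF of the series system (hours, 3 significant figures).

Series of exponential components: λ_sys = Σ λ_i
λ_sys = 0.00000091 + 0.000013 + 0.000044 + 0.0000059 + 0.000096 = 1.5981e-04 /h
MTBF = 1 / λ_sys = 6260 h

6260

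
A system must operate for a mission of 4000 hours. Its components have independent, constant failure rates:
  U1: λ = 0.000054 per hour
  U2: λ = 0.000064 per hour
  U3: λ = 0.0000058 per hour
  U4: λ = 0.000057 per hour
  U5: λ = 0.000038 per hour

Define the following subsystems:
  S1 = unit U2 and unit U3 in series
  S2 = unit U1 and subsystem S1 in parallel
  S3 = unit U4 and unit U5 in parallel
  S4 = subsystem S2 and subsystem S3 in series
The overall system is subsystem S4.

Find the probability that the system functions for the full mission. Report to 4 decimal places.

R(U1) = exp(−0.000054 × 4000) = 0.805735
R(U2) = exp(−0.000064 × 4000) = 0.774142
R(U3) = exp(−0.0000058 × 4000) = 0.977067
R(U4) = exp(−0.000057 × 4000) = 0.796124
R(U5) = exp(−0.000038 × 4000) = 0.858988
Series (U2 and U3): 0.774142 × 0.977067 = 0.756389
Parallel (U1 and [0.756389]): 1 − (1 − 0.805735)(1 − 0.756389) = 0.952675
Parallel (U4 and U5): 1 − (1 − 0.796124)(1 − 0.858988) = 0.971251
Series ([0.952675] and [0.971251]): 0.952675 × 0.971251 = 0.9253

0.9253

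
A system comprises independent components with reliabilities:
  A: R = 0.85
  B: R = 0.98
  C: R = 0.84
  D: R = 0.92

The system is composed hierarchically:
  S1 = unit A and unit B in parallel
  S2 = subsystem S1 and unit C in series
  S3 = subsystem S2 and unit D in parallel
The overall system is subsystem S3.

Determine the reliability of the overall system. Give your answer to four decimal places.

Parallel (A and B): 1 − (1 − 0.850000)(1 − 0.980000) = 0.997000
Series ([0.997000] and C): 0.997000 × 0.840000 = 0.837480
Parallel ([0.837480] and D): 1 − (1 − 0.837480)(1 − 0.920000) = 0.9870

0.9870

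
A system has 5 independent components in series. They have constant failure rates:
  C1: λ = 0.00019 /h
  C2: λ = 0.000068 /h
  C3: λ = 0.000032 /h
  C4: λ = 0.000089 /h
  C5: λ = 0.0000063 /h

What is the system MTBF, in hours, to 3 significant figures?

2600

Series of exponential components: λ_sys = Σ λ_i
λ_sys = 0.00019 + 0.000068 + 0.000032 + 0.000089 + 0.0000063 = 3.8530e-04 /h
MTBF = 1 / λ_sys = 2600 h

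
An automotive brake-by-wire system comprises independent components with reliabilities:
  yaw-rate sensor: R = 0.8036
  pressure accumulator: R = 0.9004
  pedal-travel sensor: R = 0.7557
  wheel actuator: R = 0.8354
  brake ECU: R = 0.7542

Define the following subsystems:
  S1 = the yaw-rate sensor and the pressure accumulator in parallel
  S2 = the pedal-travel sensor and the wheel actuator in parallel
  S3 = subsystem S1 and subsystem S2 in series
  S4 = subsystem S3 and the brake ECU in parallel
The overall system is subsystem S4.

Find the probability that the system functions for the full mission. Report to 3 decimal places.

0.986

Parallel (yaw-rate sensor and pressure accumulator): 1 − (1 − 0.80360)(1 − 0.90040) = 0.98044
Parallel (pedal-travel sensor and wheel actuator): 1 − (1 − 0.75570)(1 − 0.83540) = 0.95979
Series ([0.98044] and [0.95979]): 0.98044 × 0.95979 = 0.94102
Parallel ([0.94102] and brake ECU): 1 − (1 − 0.94102)(1 − 0.75420) = 0.986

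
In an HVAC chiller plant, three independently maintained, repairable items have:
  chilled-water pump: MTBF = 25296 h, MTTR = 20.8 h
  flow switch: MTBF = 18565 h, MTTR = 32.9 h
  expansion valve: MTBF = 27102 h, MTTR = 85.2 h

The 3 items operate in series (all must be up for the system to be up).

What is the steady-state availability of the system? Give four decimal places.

0.9943

A(chilled-water pump) = MTBF/(MTBF+MTTR) = 25296/(25296+20.8) = 0.999178
A(flow switch) = MTBF/(MTBF+MTTR) = 18565/(18565+32.9) = 0.998231
A(expansion valve) = MTBF/(MTBF+MTTR) = 27102/(27102+85.2) = 0.996866
Series availability: 0.999178 × 0.998231 × 0.996866 = 0.9943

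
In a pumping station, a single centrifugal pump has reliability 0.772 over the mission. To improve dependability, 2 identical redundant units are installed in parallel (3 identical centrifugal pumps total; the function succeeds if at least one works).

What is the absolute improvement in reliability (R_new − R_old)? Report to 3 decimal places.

0.216

R_before = 0.772
R_after = 1 − (1 − 0.772)^3 = 0.988
ΔR = 0.988 − 0.772 = 0.216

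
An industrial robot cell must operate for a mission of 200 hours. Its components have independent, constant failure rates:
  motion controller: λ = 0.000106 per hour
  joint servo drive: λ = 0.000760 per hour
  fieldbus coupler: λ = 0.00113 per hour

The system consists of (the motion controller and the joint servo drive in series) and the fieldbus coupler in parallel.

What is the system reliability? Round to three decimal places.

0.968

R(motion controller) = exp(−0.000106 × 200) = 0.97902
R(joint servo drive) = exp(−0.000760 × 200) = 0.85899
R(fieldbus coupler) = exp(−0.00113 × 200) = 0.79772
Series (motion controller and joint servo drive): 0.97902 × 0.85899 = 0.84097
Parallel ([0.84097] and fieldbus coupler): 1 − (1 − 0.84097)(1 − 0.79772) = 0.968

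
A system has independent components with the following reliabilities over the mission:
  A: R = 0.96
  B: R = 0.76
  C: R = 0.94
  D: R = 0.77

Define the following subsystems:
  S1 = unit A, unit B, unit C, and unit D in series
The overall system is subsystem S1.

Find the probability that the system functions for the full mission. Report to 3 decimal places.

Series (A, B, C, and D): 0.96000 × 0.76000 × 0.94000 × 0.77000 = 0.528

0.528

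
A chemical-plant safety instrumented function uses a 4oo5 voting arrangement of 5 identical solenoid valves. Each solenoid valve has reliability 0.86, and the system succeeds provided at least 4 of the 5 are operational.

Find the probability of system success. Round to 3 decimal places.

0.853

R = Σ_{i=4}^{5} C(5,i) p^i (1−p)^{5−i} with p = 0.86
C(5,4)·0.86^4·0.14^1 = 0.38291
C(5,5)·0.86^5·0.14^0 = 0.47043
Sum = 0.853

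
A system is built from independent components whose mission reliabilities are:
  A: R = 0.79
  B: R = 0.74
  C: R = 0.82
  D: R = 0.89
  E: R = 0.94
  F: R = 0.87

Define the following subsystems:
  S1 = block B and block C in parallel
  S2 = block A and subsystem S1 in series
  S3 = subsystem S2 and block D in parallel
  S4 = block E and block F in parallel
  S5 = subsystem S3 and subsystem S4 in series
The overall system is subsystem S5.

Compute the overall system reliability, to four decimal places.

0.9652

Parallel (B and C): 1 − (1 − 0.740000)(1 − 0.820000) = 0.953200
Series (A and [0.953200]): 0.790000 × 0.953200 = 0.753028
Parallel ([0.753028] and D): 1 − (1 − 0.753028)(1 − 0.890000) = 0.972833
Parallel (E and F): 1 − (1 − 0.940000)(1 − 0.870000) = 0.992200
Series ([0.972833] and [0.992200]): 0.972833 × 0.992200 = 0.9652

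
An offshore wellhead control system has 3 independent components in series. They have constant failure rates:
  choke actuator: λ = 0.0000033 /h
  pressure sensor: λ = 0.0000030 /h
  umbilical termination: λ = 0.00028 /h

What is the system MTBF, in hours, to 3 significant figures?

Series of exponential components: λ_sys = Σ λ_i
λ_sys = 0.0000033 + 0.0000030 + 0.00028 = 2.8630e-04 /h
MTBF = 1 / λ_sys = 3490 h

3490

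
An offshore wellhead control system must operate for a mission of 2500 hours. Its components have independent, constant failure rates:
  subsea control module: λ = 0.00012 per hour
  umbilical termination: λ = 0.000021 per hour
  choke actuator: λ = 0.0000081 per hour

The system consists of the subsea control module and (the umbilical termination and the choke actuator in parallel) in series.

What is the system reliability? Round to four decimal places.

0.7401

R(subsea control module) = exp(−0.00012 × 2500) = 0.740818
R(umbilical termination) = exp(−0.000021 × 2500) = 0.948854
R(choke actuator) = exp(−0.0000081 × 2500) = 0.979954
Parallel (umbilical termination and choke actuator): 1 − (1 − 0.948854)(1 − 0.979954) = 0.998975
Series (subsea control module and [0.998975]): 0.740818 × 0.998975 = 0.7401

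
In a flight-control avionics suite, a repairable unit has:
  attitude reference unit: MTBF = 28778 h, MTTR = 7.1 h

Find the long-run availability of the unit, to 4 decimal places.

A(attitude reference unit) = MTBF/(MTBF+MTTR) = 28778/(28778+7.1) = 0.9998

0.9998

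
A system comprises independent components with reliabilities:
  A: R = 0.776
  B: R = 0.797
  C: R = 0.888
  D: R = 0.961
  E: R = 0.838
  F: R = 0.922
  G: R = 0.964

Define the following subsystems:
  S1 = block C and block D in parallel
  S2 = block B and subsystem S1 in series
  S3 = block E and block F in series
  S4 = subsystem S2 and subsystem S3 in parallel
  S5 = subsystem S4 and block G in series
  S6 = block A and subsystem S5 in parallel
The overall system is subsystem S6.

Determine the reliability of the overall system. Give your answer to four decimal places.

0.9818

Parallel (C and D): 1 − (1 − 0.888000)(1 − 0.961000) = 0.995632
Series (B and [0.995632]): 0.797000 × 0.995632 = 0.793519
Series (E and F): 0.838000 × 0.922000 = 0.772636
Parallel ([0.793519] and [0.772636]): 1 − (1 − 0.793519)(1 − 0.772636) = 0.953054
Series ([0.953054] and G): 0.953054 × 0.964000 = 0.918744
Parallel (A and [0.918744]): 1 − (1 − 0.776000)(1 − 0.918744) = 0.9818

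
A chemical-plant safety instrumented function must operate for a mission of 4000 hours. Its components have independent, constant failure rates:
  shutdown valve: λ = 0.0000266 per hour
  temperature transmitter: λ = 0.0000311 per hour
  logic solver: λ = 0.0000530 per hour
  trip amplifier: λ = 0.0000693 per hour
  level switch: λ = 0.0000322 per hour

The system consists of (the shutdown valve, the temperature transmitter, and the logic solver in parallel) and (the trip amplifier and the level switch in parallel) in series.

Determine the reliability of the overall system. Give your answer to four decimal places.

0.9686

R(shutdown valve) = exp(−0.0000266 × 4000) = 0.899065
R(temperature transmitter) = exp(−0.0000311 × 4000) = 0.883027
R(logic solver) = exp(−0.0000530 × 4000) = 0.808965
R(trip amplifier) = exp(−0.0000693 × 4000) = 0.757903
R(level switch) = exp(−0.0000322 × 4000) = 0.879150
Parallel (shutdown valve, temperature transmitter, and logic solver): 1 − (1 − 0.899065)(1 − 0.883027)(1 − 0.808965) = 0.997745
Parallel (trip amplifier and level switch): 1 − (1 − 0.757903)(1 − 0.879150) = 0.970743
Series ([0.997745] and [0.970743]): 0.997745 × 0.970743 = 0.9686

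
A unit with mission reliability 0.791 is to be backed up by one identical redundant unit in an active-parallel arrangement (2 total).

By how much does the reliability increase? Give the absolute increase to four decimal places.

R_before = 0.791
R_after = 1 − (1 − 0.791)^2 = 0.9563
ΔR = 0.9563 − 0.791 = 0.1653

0.1653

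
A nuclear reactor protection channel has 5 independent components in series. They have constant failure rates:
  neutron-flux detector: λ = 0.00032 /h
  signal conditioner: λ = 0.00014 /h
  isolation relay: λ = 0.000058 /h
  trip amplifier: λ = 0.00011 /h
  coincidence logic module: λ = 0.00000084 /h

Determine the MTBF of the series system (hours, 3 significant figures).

1590

Series of exponential components: λ_sys = Σ λ_i
λ_sys = 0.00032 + 0.00014 + 0.000058 + 0.00011 + 0.00000084 = 6.2884e-04 /h
MTBF = 1 / λ_sys = 1590 h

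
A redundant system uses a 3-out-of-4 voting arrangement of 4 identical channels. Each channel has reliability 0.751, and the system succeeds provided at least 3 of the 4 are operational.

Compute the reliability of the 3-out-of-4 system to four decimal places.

R = Σ_{i=3}^{4} C(4,i) p^i (1−p)^{4−i} with p = 0.751
C(4,3)·0.751^3·0.249^1 = 0.421870
C(4,4)·0.751^4·0.249^0 = 0.318097
Sum = 0.7400

0.7400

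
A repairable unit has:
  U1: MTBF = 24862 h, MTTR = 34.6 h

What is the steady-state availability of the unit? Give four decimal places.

A(U1) = MTBF/(MTBF+MTTR) = 24862/(24862+34.6) = 0.9986

0.9986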